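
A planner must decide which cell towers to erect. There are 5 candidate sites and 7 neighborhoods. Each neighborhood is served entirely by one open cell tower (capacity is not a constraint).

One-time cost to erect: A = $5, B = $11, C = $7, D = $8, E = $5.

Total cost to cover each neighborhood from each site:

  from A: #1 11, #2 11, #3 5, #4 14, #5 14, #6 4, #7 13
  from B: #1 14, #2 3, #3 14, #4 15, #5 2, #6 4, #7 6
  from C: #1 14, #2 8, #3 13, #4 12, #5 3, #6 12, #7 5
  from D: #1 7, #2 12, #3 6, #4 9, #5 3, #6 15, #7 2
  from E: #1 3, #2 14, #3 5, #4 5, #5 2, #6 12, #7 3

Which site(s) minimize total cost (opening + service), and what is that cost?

For any fixed open set, each neighborhood goes to its cheapest open site; total = fixed + service.
{B, E}: #1→E 3, #2→B 3, #3→E 5, #4→E 5, #5→B 2, #6→B 4, #7→E 3. Service 25; fixed 16; total 41.
{A, E}: #1→E 3, #2→A 11, #3→A 5, #4→E 5, #5→E 2, #6→A 4, #7→E 3. Service 33; fixed 10; total 43.
{A, B, E}: service 25 + fixed 21 = 46
{A, B, C, D, E}: service 24 + fixed 36 = 60
No other subset beats 41.

Open B and E; minimum total cost 41.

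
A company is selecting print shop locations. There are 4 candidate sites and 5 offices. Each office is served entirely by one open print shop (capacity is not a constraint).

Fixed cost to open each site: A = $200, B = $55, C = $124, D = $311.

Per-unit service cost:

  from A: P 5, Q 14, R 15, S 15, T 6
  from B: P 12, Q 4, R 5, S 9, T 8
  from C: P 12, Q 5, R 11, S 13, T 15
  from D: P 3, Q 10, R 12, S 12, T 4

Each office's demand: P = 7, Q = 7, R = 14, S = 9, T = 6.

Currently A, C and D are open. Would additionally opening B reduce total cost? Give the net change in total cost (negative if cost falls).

Current service cost with {A, C, D}: 342.
Adding B: each office re-picks its cheapest; new service cost 224, saving 118.
Extra fixed cost: 55. Net change = 55 − 118 = -63.
(Totals: 977 → 914.)

Yes — net change −63 (cost falls by 63).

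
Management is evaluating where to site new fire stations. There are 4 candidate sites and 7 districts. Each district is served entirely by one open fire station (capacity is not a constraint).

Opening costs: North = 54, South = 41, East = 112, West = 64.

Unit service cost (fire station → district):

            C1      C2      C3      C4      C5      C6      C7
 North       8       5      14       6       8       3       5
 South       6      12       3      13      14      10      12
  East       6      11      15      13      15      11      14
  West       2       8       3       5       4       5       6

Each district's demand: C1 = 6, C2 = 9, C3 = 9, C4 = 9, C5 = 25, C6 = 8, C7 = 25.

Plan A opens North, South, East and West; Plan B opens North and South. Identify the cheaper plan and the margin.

Plan A: {North, South, East, West}: C1→West 2·6=12, C2→North 5·9=45, C3→South 3·9=27, C4→West 5·9=45, C5→West 4·25=100, C6→North 3·8=24, C7→North 5·25=125. Service 378; fixed 271; total 649.
Plan B: {North, South}: C1→South 6·6=36, C2→North 5·9=45, C3→South 3·9=27, C4→North 6·9=54, C5→North 8·25=200, C6→North 3·8=24, C7→North 5·25=125. Service 511; fixed 95; total 606.
Difference: |649 − 606| = 43.

Plan B is cheaper by 43.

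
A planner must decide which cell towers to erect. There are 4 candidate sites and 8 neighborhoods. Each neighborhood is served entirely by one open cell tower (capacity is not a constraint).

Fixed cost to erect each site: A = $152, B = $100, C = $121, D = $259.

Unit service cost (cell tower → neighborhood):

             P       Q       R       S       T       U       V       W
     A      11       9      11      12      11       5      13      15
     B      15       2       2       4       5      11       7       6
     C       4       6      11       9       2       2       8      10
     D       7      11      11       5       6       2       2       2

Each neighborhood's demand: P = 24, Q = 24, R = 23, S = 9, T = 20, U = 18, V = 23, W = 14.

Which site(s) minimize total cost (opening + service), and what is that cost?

Open B and C; minimum total cost 768.

For any fixed open set, each neighborhood goes to its cheapest open site; total = fixed + service.
{B, C}: P→C 4·24=96, Q→B 2·24=48, R→B 2·23=46, S→B 4·9=36, T→C 2·20=40, U→C 2·18=36, V→B 7·23=161, W→B 6·14=84. Service 547; fixed 221; total 768.
{B, C, D}: service 376 + fixed 480 = 856
{B, D}: P→D 7·24=168, Q→B 2·24=48, R→B 2·23=46, S→B 4·9=36, T→B 5·20=100, U→D 2·18=36, V→D 2·23=46, W→D 2·14=28. Service 508; fixed 359; total 867.
{A, B, C, D}: P→C 4·24=96, Q→B 2·24=48, R→B 2·23=46, S→B 4·9=36, T→C 2·20=40, U→C 2·18=36, V→D 2·23=46, W→D 2·14=28. Service 376; fixed 632; total 1008.
No other subset beats 768.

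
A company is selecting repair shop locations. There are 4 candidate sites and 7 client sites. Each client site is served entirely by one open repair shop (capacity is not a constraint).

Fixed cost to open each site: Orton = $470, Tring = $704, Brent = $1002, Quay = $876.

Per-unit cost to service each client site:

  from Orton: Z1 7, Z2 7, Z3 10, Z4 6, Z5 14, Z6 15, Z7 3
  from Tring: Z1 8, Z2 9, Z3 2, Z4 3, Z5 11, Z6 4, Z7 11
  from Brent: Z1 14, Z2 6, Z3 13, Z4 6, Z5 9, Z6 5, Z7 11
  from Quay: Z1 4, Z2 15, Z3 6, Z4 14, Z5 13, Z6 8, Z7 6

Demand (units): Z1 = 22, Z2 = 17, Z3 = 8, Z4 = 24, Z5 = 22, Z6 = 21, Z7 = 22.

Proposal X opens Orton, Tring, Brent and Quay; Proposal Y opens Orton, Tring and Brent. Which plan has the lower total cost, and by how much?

Proposal Y is cheaper by 810.

Proposal X: {Orton, Tring, Brent, Quay}: Z1→Quay 4·22=88, Z2→Brent 6·17=102, Z3→Tring 2·8=16, Z4→Tring 3·24=72, Z5→Brent 9·22=198, Z6→Tring 4·21=84, Z7→Orton 3·22=66. Service 626; fixed 3052; total 3678.
Proposal Y: {Orton, Tring, Brent}: Z1→Orton 7·22=154, Z2→Brent 6·17=102, Z3→Tring 2·8=16, Z4→Tring 3·24=72, Z5→Brent 9·22=198, Z6→Tring 4·21=84, Z7→Orton 3·22=66. Service 692; fixed 2176; total 2868.
Difference: |3678 − 2868| = 810.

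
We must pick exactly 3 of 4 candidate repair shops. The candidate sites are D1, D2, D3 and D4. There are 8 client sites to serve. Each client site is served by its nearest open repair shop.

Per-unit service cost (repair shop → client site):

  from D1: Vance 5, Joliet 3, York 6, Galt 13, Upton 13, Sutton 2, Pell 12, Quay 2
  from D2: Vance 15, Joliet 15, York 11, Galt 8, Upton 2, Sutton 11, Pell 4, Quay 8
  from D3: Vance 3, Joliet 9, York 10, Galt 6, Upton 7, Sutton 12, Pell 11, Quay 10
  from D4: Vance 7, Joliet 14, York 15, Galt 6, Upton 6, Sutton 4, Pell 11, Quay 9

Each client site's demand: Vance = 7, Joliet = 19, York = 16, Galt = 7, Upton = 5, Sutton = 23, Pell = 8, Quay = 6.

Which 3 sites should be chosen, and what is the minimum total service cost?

With exactly 3 open, each client site uses its cheapest among the chosen.
{D1, D2, D3}: Vance→D3 3·7=21, Joliet→D1 3·19=57, York→D1 6·16=96, Galt→D3 6·7=42, Upton→D2 2·5=10, Sutton→D1 2·23=46, Pell→D2 4·8=32, Quay→D1 2·6=12. Service cost 316.
{D1, D2, D4}: service cost 330
{D1, D3, D4}: service cost 392
Among all 4 size-3 choices, {D1, D2, D3} is lowest.

Choose D1, D2 and D3; total service cost 316.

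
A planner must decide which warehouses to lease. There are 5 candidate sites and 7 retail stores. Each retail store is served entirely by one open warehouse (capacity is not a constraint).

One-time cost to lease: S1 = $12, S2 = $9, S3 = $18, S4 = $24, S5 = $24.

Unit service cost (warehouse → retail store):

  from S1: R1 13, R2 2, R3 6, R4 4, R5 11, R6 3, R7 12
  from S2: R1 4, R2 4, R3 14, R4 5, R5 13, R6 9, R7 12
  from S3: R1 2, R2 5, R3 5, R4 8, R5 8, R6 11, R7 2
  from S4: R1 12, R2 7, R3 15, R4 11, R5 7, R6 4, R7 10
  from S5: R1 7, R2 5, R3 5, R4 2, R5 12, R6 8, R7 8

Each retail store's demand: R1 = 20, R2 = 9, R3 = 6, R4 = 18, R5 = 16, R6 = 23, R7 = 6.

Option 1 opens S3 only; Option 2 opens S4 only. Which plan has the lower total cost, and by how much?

Option 1 is cheaper by 209.

Option 1: {S3}: R1→S3 2·20=40, R2→S3 5·9=45, R3→S3 5·6=30, R4→S3 8·18=144, R5→S3 8·16=128, R6→S3 11·23=253, R7→S3 2·6=12. Service 652; fixed 18; total 670.
Option 2: {S4}: R1→S4 12·20=240, R2→S4 7·9=63, R3→S4 15·6=90, R4→S4 11·18=198, R5→S4 7·16=112, R6→S4 4·23=92, R7→S4 10·6=60. Service 855; fixed 24; total 879.
Difference: |670 − 879| = 209.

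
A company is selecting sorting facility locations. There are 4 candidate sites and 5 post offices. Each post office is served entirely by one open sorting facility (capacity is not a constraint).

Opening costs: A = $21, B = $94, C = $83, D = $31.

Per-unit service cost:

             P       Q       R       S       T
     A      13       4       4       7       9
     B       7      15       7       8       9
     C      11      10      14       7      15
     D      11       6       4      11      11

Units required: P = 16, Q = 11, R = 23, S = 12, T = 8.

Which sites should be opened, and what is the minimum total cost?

Open A and B; minimum total cost 519.

For any fixed open set, each post office goes to its cheapest open site; total = fixed + service.
{A, B}: P→B 7·16=112, Q→A 4·11=44, R→A 4·23=92, S→A 7·12=84, T→A 9·8=72. Service 404; fixed 115; total 519.
{A, D}: P→D 11·16=176, Q→A 4·11=44, R→A 4·23=92, S→A 7·12=84, T→A 9·8=72. Service 468; fixed 52; total 520.
{A}: service 500 + fixed 21 = 521
{A, B, C, D}: service 404 + fixed 229 = 633
No other subset beats 519.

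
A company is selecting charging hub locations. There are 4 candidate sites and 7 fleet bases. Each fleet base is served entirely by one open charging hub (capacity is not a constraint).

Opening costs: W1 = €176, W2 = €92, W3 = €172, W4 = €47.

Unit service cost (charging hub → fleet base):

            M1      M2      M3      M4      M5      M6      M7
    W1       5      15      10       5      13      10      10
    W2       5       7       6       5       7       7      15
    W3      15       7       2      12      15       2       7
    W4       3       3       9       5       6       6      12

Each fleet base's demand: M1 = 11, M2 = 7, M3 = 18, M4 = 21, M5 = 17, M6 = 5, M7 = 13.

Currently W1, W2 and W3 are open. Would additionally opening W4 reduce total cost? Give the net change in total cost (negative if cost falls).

Current service cost with {W1, W2, W3}: 465.
Adding W4: each fleet base re-picks its cheapest; new service cost 398, saving 67.
Extra fixed cost: 47. Net change = 47 − 67 = -20.
(Totals: 905 → 885.)

Yes — net change −20 (cost falls by 20).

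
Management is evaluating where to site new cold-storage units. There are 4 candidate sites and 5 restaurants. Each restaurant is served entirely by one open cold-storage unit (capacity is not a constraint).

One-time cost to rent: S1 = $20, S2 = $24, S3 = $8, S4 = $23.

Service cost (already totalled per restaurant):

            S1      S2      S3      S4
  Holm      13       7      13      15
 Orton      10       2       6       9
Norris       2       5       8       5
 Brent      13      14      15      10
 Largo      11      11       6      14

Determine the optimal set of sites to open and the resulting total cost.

Open S3 only; minimum total cost 56.

For any fixed open set, each restaurant goes to its cheapest open site; total = fixed + service.
{S3}: Holm→S3 13, Orton→S3 6, Norris→S3 8, Brent→S3 15, Largo→S3 6. Service 48; fixed 8; total 56.
{S2}: service 39 + fixed 24 = 63
{S2, S3}: service 34 + fixed 32 = 66
{S1, S2, S3, S4}: Holm→S2 7, Orton→S2 2, Norris→S1 2, Brent→S4 10, Largo→S3 6. Service 27; fixed 75; total 102.
No other subset beats 56.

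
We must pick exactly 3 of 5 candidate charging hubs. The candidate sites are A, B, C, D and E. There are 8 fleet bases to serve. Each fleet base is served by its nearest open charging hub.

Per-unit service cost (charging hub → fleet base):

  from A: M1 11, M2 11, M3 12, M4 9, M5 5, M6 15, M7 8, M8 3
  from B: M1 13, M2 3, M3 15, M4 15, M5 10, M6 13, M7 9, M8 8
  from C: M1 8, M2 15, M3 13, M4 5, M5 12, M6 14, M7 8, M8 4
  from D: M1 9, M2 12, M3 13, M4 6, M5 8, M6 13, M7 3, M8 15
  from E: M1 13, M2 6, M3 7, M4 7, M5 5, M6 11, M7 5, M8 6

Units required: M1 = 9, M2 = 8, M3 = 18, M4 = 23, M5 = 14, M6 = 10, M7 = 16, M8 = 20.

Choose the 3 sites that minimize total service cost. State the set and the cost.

Choose C, D and E; total service cost 669.

With exactly 3 open, each fleet base uses its cheapest among the chosen.
{C, D, E}: M1→C 8·9=72, M2→E 6·8=48, M3→E 7·18=126, M4→C 5·23=115, M5→E 5·14=70, M6→E 11·10=110, M7→D 3·16=48, M8→C 4·20=80. Service cost 669.
{B, C, E}: service cost 677
{A, C, E}: service cost 681
Among all 10 size-3 choices, {C, D, E} is lowest.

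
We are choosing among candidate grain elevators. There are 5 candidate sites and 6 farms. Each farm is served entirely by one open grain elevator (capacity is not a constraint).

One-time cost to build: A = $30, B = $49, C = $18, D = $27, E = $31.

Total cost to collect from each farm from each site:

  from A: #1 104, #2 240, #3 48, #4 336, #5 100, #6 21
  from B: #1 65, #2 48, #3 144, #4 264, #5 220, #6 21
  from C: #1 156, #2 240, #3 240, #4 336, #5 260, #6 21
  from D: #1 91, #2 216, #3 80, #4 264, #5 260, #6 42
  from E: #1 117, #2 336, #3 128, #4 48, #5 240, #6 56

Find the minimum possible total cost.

For any fixed open set, each farm goes to its cheapest open site; total = fixed + service.
{A, B, E}: #1→B 65, #2→B 48, #3→A 48, #4→E 48, #5→A 100, #6→A 21. Service 330; fixed 110; total 440.
{A, B, C, E}: service 330 + fixed 128 = 458
{A, B, D, E}: #1→B 65, #2→B 48, #3→A 48, #4→E 48, #5→A 100, #6→A 21. Service 330; fixed 137; total 467.
{A, B, C, D, E}: #1→B 65, #2→B 48, #3→A 48, #4→E 48, #5→A 100, #6→A 21. Service 330; fixed 155; total 485.
No other subset beats 440.

Minimum total cost: 440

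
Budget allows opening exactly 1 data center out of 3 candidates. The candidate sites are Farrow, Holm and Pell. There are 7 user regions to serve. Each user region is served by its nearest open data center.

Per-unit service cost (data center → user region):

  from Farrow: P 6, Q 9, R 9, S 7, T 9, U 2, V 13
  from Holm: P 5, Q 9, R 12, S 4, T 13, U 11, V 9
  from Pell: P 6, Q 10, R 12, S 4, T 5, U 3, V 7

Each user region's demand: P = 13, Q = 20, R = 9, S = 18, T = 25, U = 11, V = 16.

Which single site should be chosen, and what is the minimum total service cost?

With exactly 1 open, each user region uses its cheapest among the chosen.
{Pell}: P→Pell 6·13=78, Q→Pell 10·20=200, R→Pell 12·9=108, S→Pell 4·18=72, T→Pell 5·25=125, U→Pell 3·11=33, V→Pell 7·16=112. Service cost 728.
{Farrow}: service cost 920
{Holm}: service cost 1015
Among all 3 size-1 choices, {Pell} is lowest.

Choose Pell only; total service cost 728.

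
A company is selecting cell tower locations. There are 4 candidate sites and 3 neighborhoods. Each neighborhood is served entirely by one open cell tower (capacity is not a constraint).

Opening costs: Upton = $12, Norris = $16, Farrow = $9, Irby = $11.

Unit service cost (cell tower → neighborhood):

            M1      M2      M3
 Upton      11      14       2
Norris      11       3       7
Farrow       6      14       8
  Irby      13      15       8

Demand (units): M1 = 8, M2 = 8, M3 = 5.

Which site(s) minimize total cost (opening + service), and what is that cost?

Open Upton, Norris and Farrow; minimum total cost 119.

For any fixed open set, each neighborhood goes to its cheapest open site; total = fixed + service.
{Upton, Norris, Farrow}: M1→Farrow 6·8=48, M2→Norris 3·8=24, M3→Upton 2·5=10. Service 82; fixed 37; total 119.
{Upton, Norris, Farrow, Irby}: service 82 + fixed 48 = 130
{Norris, Farrow}: service 107 + fixed 25 = 132
{Farrow}: service 200 + fixed 9 = 209
(All 15 nonempty subsets were checked; Upton, Norris and Farrow is lowest.)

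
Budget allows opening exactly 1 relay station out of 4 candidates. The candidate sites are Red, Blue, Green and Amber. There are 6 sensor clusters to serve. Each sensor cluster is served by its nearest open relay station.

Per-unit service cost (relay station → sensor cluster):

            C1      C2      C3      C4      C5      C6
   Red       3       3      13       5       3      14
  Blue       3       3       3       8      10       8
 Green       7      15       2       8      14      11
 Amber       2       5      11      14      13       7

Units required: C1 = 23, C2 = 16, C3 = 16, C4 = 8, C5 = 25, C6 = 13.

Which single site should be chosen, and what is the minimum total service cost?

With exactly 1 open, each sensor cluster uses its cheapest among the chosen.
{Blue}: C1→Blue 3·23=69, C2→Blue 3·16=48, C3→Blue 3·16=48, C4→Blue 8·8=64, C5→Blue 10·25=250, C6→Blue 8·13=104. Service cost 583.
{Red}: service cost 622
{Amber}: service cost 830
Among all 4 size-1 choices, {Blue} is lowest.

Choose Blue only; total service cost 583.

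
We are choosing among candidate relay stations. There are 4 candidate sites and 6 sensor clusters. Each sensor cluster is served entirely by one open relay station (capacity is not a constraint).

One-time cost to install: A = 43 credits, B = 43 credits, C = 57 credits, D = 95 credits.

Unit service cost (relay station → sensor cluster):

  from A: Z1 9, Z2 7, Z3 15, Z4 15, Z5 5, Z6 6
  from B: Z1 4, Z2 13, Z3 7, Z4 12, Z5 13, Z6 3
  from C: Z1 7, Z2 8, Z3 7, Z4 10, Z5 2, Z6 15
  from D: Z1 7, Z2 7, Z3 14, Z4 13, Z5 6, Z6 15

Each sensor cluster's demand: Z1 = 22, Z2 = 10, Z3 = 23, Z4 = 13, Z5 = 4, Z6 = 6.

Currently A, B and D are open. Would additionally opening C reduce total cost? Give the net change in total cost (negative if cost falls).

Current service cost with {A, B, D}: 513.
Adding C: each sensor cluster re-picks its cheapest; new service cost 475, saving 38.
Extra fixed cost: 57. Net change = 57 − 38 = 19.
(Totals: 694 → 713.)

No — net change +19 (cost rises by 19).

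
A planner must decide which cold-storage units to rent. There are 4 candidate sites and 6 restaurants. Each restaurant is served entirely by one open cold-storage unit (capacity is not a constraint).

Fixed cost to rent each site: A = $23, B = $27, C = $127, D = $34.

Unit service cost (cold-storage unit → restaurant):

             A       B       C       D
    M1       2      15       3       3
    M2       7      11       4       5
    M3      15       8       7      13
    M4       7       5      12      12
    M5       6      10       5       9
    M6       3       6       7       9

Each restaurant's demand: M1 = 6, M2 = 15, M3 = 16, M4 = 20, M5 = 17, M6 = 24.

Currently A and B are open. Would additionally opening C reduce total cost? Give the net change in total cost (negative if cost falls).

No — net change +49 (cost rises by 49).

Current service cost with {A, B}: 519.
Adding C: each restaurant re-picks its cheapest; new service cost 441, saving 78.
Extra fixed cost: 127. Net change = 127 − 78 = 49.
(Totals: 569 → 618.)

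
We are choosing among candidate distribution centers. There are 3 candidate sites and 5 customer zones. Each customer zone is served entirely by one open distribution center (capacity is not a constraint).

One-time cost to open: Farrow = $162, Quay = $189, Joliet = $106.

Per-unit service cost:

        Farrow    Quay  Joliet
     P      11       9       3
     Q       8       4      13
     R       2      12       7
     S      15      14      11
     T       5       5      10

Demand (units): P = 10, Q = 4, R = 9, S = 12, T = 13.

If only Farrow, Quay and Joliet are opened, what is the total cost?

Total cost: 718

Each customer zone is assigned to its cheapest site among the open ones.
{Farrow, Quay, Joliet}: P→Joliet 3·10=30, Q→Quay 4·4=16, R→Farrow 2·9=18, S→Joliet 11·12=132, T→Farrow 5·13=65. Service 261; fixed 457; total 718.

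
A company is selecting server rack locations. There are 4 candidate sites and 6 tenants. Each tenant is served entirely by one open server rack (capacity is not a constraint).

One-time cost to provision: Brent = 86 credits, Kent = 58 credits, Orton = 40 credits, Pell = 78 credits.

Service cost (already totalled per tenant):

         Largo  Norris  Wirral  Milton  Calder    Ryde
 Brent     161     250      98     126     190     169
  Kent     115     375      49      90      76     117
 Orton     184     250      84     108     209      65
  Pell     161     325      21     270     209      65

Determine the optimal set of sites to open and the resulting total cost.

Open Kent and Orton; minimum total cost 743.

For any fixed open set, each tenant goes to its cheapest open site; total = fixed + service.
{Kent, Orton}: Largo→Kent 115, Norris→Orton 250, Wirral→Kent 49, Milton→Kent 90, Calder→Kent 76, Ryde→Orton 65. Service 645; fixed 98; total 743.
{Kent, Orton, Pell}: Largo→Kent 115, Norris→Orton 250, Wirral→Pell 21, Milton→Kent 90, Calder→Kent 76, Ryde→Orton 65. Service 617; fixed 176; total 793.
{Kent, Pell}: Largo→Kent 115, Norris→Pell 325, Wirral→Pell 21, Milton→Kent 90, Calder→Kent 76, Ryde→Pell 65. Service 692; fixed 136; total 828.
{Brent, Kent, Orton, Pell}: service 617 + fixed 262 = 879
No other subset beats 743.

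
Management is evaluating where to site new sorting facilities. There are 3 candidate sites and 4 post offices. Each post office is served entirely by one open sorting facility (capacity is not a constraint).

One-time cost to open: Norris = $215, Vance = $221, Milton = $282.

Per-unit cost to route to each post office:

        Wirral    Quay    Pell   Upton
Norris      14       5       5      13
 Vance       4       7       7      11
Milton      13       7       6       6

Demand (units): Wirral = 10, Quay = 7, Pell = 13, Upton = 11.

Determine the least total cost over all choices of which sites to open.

Minimum total cost: 522

For any fixed open set, each post office goes to its cheapest open site; total = fixed + service.
{Vance}: Wirral→Vance 4·10=40, Quay→Vance 7·7=49, Pell→Vance 7·13=91, Upton→Vance 11·11=121. Service 301; fixed 221; total 522.
{Norris}: service 383 + fixed 215 = 598
{Milton}: Wirral→Milton 13·10=130, Quay→Milton 7·7=49, Pell→Milton 6·13=78, Upton→Milton 6·11=66. Service 323; fixed 282; total 605.
{Norris, Vance, Milton}: service 206 + fixed 718 = 924
No other subset beats 522.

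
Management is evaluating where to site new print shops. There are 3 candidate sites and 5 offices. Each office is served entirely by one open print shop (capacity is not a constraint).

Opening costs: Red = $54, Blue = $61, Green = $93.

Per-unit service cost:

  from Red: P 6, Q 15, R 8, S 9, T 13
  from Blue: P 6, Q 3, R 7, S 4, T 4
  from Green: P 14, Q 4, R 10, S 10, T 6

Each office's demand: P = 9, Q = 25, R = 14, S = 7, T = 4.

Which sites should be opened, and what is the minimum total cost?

For any fixed open set, each office goes to its cheapest open site; total = fixed + service.
{Blue}: P→Blue 6·9=54, Q→Blue 3·25=75, R→Blue 7·14=98, S→Blue 4·7=28, T→Blue 4·4=16. Service 271; fixed 61; total 332.
{Red, Blue}: service 271 + fixed 115 = 386
{Blue, Green}: service 271 + fixed 154 = 425
{Red, Blue, Green}: P→Red 6·9=54, Q→Blue 3·25=75, R→Blue 7·14=98, S→Blue 4·7=28, T→Blue 4·4=16. Service 271; fixed 208; total 479.
No other subset beats 332.

Open Blue only; minimum total cost 332.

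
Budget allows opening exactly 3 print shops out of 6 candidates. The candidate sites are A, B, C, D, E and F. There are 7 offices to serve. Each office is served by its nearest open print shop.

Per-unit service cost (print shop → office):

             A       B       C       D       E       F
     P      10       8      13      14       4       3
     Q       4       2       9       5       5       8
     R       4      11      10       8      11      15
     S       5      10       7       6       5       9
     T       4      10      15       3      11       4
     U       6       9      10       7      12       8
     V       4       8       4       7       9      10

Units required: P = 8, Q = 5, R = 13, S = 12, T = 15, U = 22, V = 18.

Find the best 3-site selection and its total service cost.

Choose A, D and F; total service cost 405.

With exactly 3 open, each office uses its cheapest among the chosen.
{A, D, F}: P→F 3·8=24, Q→A 4·5=20, R→A 4·13=52, S→A 5·12=60, T→D 3·15=45, U→A 6·22=132, V→A 4·18=72. Service cost 405.
{A, B, F}: service cost 410
{A, D, E}: service cost 413
Among all 20 size-3 choices, {A, D, F} is lowest.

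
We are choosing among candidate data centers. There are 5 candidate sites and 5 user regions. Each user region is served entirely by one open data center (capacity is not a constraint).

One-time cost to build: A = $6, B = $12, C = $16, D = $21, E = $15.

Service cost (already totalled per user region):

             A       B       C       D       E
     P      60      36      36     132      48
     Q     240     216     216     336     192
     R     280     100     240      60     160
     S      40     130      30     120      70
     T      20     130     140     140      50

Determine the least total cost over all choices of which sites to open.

For any fixed open set, each user region goes to its cheapest open site; total = fixed + service.
{A, C, D, E}: P→C 36, Q→E 192, R→D 60, S→C 30, T→A 20. Service 338; fixed 58; total 396.
{A, B, D, E}: service 348 + fixed 54 = 402
{A, D, E}: service 360 + fixed 42 = 402
{A, B, C, D, E}: service 338 + fixed 70 = 408
No other subset beats 396.

Minimum total cost: 396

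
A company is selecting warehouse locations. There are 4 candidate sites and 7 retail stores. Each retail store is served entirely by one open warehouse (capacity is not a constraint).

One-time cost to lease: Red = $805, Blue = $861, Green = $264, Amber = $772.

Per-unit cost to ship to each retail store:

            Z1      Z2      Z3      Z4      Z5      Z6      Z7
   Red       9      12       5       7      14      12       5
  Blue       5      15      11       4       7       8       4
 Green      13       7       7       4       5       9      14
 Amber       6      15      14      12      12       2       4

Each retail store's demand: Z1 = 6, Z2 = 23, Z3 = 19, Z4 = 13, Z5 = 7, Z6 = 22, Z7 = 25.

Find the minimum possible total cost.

For any fixed open set, each retail store goes to its cheapest open site; total = fixed + service.
{Green}: Z1→Green 13·6=78, Z2→Green 7·23=161, Z3→Green 7·19=133, Z4→Green 4·13=52, Z5→Green 5·7=35, Z6→Green 9·22=198, Z7→Green 14·25=350. Service 1007; fixed 264; total 1271.
{Green, Amber}: Z1→Amber 6·6=36, Z2→Green 7·23=161, Z3→Green 7·19=133, Z4→Green 4·13=52, Z5→Green 5·7=35, Z6→Amber 2·22=44, Z7→Amber 4·25=100. Service 561; fixed 1036; total 1597.
{Red, Green}: service 720 + fixed 1069 = 1789
{Red, Blue, Green, Amber}: service 517 + fixed 2702 = 3219
No other subset beats 1271.

Minimum total cost: 1271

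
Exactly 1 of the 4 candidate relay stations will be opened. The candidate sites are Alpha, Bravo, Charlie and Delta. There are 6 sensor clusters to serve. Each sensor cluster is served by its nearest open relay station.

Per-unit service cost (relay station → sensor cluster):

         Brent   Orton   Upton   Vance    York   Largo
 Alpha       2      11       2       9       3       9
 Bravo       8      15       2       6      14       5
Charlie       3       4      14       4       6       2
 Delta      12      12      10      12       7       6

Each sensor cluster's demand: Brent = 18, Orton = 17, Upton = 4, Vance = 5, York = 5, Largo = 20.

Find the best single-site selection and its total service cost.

Choose Charlie only; total service cost 268.

With exactly 1 open, each sensor cluster uses its cheapest among the chosen.
{Charlie}: Brent→Charlie 3·18=54, Orton→Charlie 4·17=68, Upton→Charlie 14·4=56, Vance→Charlie 4·5=20, York→Charlie 6·5=30, Largo→Charlie 2·20=40. Service cost 268.
{Alpha}: service cost 471
{Bravo}: service cost 607
Among all 4 size-1 choices, {Charlie} is lowest.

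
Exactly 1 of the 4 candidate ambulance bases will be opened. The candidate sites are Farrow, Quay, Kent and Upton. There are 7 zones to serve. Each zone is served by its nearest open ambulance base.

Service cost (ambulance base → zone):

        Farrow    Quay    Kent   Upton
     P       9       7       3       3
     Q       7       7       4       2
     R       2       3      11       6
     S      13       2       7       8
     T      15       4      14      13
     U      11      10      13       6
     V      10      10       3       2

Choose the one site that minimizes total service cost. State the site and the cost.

Choose Upton only; total service cost 40.

With exactly 1 open, each zone uses its cheapest among the chosen.
{Upton}: P→Upton 3, Q→Upton 2, R→Upton 6, S→Upton 8, T→Upton 13, U→Upton 6, V→Upton 2. Service cost 40.
{Quay}: service cost 43
{Kent}: service cost 55
Among all 4 size-1 choices, {Upton} is lowest.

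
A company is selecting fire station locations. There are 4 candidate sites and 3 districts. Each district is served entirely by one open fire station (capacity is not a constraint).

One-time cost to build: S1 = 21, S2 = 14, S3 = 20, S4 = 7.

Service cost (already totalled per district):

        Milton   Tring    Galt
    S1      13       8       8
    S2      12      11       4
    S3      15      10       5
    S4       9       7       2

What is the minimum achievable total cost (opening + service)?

Minimum total cost: 25

For any fixed open set, each district goes to its cheapest open site; total = fixed + service.
{S4}: Milton→S4 9, Tring→S4 7, Galt→S4 2. Service 18; fixed 7; total 25.
{S2, S4}: service 18 + fixed 21 = 39
{S2}: service 27 + fixed 14 = 41
{S1, S2, S3, S4}: Milton→S4 9, Tring→S4 7, Galt→S4 2. Service 18; fixed 62; total 80.
No other subset beats 25.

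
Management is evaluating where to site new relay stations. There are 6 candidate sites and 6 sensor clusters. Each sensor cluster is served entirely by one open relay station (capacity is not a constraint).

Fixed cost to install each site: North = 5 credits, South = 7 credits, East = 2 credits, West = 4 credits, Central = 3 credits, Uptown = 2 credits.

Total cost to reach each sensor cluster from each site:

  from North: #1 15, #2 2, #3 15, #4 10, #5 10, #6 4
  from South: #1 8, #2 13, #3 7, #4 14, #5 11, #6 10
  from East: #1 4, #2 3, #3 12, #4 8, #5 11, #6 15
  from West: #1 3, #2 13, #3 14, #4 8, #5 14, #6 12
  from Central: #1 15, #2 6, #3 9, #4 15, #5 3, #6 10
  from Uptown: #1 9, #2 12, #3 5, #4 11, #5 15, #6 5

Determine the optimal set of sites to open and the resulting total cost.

For any fixed open set, each sensor cluster goes to its cheapest open site; total = fixed + service.
{East, Central, Uptown}: #1→East 4, #2→East 3, #3→Uptown 5, #4→East 8, #5→Central 3, #6→Uptown 5. Service 28; fixed 7; total 35.
{North, East, Central, Uptown}: service 26 + fixed 12 = 38
{East, West, Central, Uptown}: #1→West 3, #2→East 3, #3→Uptown 5, #4→East 8, #5→Central 3, #6→Uptown 5. Service 27; fixed 11; total 38.
{North, South, East, West, Central, Uptown}: service 25 + fixed 23 = 48
No other subset beats 35.

Open East, Central and Uptown; minimum total cost 35.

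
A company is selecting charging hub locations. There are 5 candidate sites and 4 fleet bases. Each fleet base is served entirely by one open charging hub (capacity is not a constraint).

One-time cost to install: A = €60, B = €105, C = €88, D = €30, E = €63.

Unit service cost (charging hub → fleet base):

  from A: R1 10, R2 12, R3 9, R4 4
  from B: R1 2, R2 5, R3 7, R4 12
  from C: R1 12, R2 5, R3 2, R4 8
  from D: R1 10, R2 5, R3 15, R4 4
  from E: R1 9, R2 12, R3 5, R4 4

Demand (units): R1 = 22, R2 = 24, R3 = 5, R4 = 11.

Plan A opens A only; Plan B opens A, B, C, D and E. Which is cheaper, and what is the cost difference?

Plan B is cheaper by 93.

Plan A: {A}: R1→A 10·22=220, R2→A 12·24=288, R3→A 9·5=45, R4→A 4·11=44. Service 597; fixed 60; total 657.
Plan B: {A, B, C, D, E}: R1→B 2·22=44, R2→B 5·24=120, R3→C 2·5=10, R4→A 4·11=44. Service 218; fixed 346; total 564.
Difference: |657 − 564| = 93.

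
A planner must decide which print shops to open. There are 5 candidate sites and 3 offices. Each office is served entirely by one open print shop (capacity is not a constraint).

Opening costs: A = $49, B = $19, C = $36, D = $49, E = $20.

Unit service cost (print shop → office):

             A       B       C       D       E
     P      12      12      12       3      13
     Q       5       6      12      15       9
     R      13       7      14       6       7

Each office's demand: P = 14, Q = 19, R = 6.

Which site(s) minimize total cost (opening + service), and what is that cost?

Open B and D; minimum total cost 260.

For any fixed open set, each office goes to its cheapest open site; total = fixed + service.
{B, D}: P→D 3·14=42, Q→B 6·19=114, R→D 6·6=36. Service 192; fixed 68; total 260.
{A, D}: service 173 + fixed 98 = 271
{B, D, E}: service 192 + fixed 88 = 280
{A, B, C, D, E}: service 173 + fixed 173 = 346
No other subset beats 260.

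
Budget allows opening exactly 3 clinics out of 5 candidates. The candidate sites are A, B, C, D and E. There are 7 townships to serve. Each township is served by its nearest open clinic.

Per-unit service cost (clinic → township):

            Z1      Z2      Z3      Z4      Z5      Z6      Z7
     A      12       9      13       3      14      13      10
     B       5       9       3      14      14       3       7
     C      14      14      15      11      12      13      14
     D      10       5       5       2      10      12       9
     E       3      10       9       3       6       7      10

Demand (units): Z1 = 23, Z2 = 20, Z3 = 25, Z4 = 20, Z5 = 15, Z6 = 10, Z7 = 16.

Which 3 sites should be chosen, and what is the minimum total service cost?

With exactly 3 open, each township uses its cheapest among the chosen.
{B, D, E}: Z1→E 3·23=69, Z2→D 5·20=100, Z3→B 3·25=75, Z4→D 2·20=40, Z5→E 6·15=90, Z6→B 3·10=30, Z7→B 7·16=112. Service cost 516.
{A, B, E}: service cost 616
{B, C, E}: service cost 616
Among all 10 size-3 choices, {B, D, E} is lowest.

Choose B, D and E; total service cost 516.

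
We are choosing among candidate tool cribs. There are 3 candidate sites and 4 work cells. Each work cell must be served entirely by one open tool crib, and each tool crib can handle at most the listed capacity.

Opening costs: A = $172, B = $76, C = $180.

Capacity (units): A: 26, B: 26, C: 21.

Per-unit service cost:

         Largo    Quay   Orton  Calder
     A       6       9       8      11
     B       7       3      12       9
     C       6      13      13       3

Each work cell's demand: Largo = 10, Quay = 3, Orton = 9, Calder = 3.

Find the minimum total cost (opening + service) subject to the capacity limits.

Open {B}: Largo→B 7·10=70, Quay→B 3·3=9, Orton→B 12·9=108, Calder→B 9·3=27.
Loads: B carries 25/26. Service 214; fixed 76; total 290.
Next best feasible plan costs 364.

Minimum total cost: 290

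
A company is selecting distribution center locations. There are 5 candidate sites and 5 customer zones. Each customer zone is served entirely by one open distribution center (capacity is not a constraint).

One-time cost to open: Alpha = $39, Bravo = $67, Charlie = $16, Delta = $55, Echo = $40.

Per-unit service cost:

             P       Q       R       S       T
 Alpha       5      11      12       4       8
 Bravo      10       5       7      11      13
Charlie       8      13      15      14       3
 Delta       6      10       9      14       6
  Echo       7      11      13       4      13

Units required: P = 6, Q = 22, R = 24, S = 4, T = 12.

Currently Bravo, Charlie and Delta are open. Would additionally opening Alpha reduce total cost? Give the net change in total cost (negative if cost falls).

No — net change +5 (cost rises by 5).

Current service cost with {Bravo, Charlie, Delta}: 394.
Adding Alpha: each customer zone re-picks its cheapest; new service cost 360, saving 34.
Extra fixed cost: 39. Net change = 39 − 34 = 5.
(Totals: 532 → 537.)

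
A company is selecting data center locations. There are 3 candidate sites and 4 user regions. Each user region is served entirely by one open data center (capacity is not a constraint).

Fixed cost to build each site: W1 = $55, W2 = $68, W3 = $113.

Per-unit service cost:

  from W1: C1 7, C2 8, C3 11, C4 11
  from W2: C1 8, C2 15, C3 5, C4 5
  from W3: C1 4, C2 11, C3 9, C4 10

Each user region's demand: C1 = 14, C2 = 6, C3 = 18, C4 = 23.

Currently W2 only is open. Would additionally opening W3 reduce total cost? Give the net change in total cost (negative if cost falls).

Current service cost with {W2}: 407.
Adding W3: each user region re-picks its cheapest; new service cost 327, saving 80.
Extra fixed cost: 113. Net change = 113 − 80 = 33.
(Totals: 475 → 508.)

No — net change +33 (cost rises by 33).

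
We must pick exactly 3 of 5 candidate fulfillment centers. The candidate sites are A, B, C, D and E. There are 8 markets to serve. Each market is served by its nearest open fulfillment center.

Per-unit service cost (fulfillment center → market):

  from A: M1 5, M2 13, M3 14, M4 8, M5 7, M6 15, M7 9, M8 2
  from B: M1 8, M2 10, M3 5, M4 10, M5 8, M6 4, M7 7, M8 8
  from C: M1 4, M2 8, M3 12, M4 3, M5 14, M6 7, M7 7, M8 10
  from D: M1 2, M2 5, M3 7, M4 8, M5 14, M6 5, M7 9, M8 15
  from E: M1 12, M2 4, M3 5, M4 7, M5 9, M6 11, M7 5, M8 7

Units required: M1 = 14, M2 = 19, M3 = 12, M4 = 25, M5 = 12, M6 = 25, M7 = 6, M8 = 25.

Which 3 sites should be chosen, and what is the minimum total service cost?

With exactly 3 open, each market uses its cheapest among the chosen.
{A, C, D}: M1→D 2·14=28, M2→D 5·19=95, M3→D 7·12=84, M4→C 3·25=75, M5→A 7·12=84, M6→D 5·25=125, M7→C 7·6=42, M8→A 2·25=50. Service cost 583.
{A, C, E}: service cost 606
{A, B, C}: service cost 619
Among all 10 size-3 choices, {A, C, D} is lowest.

Choose A, C and D; total service cost 583.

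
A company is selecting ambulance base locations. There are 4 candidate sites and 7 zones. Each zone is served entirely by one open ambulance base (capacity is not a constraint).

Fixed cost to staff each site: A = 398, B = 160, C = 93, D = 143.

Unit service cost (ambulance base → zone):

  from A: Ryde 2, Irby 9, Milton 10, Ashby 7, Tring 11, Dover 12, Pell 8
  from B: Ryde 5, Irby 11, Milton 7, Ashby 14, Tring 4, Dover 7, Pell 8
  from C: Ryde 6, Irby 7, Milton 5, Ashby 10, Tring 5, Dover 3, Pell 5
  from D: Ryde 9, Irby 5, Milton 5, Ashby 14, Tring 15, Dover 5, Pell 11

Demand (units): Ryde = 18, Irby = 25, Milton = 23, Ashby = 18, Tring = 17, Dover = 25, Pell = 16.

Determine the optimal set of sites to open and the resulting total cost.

For any fixed open set, each zone goes to its cheapest open site; total = fixed + service.
{C}: Ryde→C 6·18=108, Irby→C 7·25=175, Milton→C 5·23=115, Ashby→C 10·18=180, Tring→C 5·17=85, Dover→C 3·25=75, Pell→C 5·16=80. Service 818; fixed 93; total 911.
{C, D}: service 768 + fixed 236 = 1004
{B, C}: Ryde→B 5·18=90, Irby→C 7·25=175, Milton→C 5·23=115, Ashby→C 10·18=180, Tring→B 4·17=68, Dover→C 3·25=75, Pell→C 5·16=80. Service 783; fixed 253; total 1036.
{A, B, C, D}: Ryde→A 2·18=36, Irby→D 5·25=125, Milton→C 5·23=115, Ashby→A 7·18=126, Tring→B 4·17=68, Dover→C 3·25=75, Pell→C 5·16=80. Service 625; fixed 794; total 1419.
No other subset beats 911.

Open C only; minimum total cost 911.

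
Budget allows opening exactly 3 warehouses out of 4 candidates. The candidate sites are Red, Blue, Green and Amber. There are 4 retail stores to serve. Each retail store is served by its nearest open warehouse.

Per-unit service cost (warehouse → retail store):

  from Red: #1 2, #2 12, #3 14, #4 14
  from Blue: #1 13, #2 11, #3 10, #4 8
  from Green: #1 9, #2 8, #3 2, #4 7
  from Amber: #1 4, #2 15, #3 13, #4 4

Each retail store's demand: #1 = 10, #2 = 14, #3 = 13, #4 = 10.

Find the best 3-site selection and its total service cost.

Choose Red, Green and Amber; total service cost 198.

With exactly 3 open, each retail store uses its cheapest among the chosen.
{Red, Green, Amber}: #1→Red 2·10=20, #2→Green 8·14=112, #3→Green 2·13=26, #4→Amber 4·10=40. Service cost 198.
{Blue, Green, Amber}: service cost 218
{Red, Blue, Green}: service cost 228
Among all 4 size-3 choices, {Red, Green, Amber} is lowest.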